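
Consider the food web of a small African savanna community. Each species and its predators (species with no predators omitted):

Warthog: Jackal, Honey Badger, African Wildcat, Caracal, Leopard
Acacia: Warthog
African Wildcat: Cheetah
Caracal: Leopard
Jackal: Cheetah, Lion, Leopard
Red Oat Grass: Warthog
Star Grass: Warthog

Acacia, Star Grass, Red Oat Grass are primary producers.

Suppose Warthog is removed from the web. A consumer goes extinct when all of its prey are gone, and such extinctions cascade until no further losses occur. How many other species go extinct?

Remove Warthog.
Round 1: Jackal (all prey gone), Honey Badger (all prey gone), African Wildcat (all prey gone), Caracal (all prey gone) → extinct.
Round 2: Cheetah (all prey gone), Lion (all prey gone), Leopard (all prey gone) → extinct.
No further losses. Total secondary extinctions: 7.

7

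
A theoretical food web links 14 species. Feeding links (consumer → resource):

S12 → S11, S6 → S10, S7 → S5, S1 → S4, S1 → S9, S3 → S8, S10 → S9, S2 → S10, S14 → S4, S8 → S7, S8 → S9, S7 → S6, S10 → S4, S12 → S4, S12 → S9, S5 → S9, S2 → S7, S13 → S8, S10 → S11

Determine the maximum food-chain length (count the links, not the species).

One longest chain: S11 → S10 → S6 → S7 → S8 → S3.
It has 6 species and 5 links.

5 links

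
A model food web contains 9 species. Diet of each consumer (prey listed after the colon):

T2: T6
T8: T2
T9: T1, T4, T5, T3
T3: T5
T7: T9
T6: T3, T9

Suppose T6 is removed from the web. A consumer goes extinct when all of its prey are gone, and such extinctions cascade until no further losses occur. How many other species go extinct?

2

Remove T6.
Round 1: T2 (all prey gone) → extinct.
Round 2: T8 (all prey gone) → extinct.
No further losses. Total secondary extinctions: 2.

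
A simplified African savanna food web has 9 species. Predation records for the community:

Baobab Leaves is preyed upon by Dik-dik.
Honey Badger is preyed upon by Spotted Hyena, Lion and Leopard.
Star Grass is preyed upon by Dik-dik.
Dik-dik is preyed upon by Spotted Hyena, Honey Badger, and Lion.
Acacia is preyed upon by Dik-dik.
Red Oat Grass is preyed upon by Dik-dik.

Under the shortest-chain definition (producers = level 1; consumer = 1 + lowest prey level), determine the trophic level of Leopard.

Acacia is a producer → level 1.
Dik-dik eats Acacia → level 2.
Honey Badger eats Dik-dik → level 3.
Leopard eats Honey Badger → level 4.
No prey of Leopard is below level 3, so 4 is the minimum.

Trophic level 4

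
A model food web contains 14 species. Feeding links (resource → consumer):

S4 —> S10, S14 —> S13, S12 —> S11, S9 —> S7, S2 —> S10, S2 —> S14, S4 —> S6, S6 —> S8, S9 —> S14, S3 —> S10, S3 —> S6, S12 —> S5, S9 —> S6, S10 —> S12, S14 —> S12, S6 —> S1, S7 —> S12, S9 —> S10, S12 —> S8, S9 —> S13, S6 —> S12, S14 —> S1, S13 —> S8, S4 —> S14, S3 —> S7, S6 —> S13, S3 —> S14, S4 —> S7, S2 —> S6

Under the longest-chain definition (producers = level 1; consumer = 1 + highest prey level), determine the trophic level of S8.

Trophic level 4

S2 is a producer → level 1.
S14 eats S2 (level 1); other prey at levels: S9 1, S3 1, S4 1 → level 2.
S13 eats S14 (level 2); other prey at levels: S9 1, S6 2 → level 3.
S8 eats S13 (level 3); other prey at levels: S6 2, S12 3 → level 4.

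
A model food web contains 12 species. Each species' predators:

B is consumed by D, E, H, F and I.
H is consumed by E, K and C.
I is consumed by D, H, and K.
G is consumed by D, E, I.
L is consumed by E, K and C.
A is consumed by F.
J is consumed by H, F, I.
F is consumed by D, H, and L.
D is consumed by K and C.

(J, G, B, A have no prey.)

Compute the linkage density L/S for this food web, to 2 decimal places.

There are L = 26 links among S = 12 species.
L/S = 26/12 = 2.1667 ≈ 2.17.

L/S = 2.17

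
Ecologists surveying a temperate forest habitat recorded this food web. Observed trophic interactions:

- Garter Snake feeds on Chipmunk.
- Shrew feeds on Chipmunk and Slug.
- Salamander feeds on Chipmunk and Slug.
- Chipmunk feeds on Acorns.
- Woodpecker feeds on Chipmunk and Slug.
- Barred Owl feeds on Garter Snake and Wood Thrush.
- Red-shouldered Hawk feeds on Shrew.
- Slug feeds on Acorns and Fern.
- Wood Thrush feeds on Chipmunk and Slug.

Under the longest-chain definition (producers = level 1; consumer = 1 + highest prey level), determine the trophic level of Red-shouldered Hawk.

Trophic level 4

Acorns is a producer → level 1.
Chipmunk eats Acorns → level 2.
Shrew eats Chipmunk (level 2); other prey at levels: Slug 2 → level 3.
Red-shouldered Hawk eats Shrew → level 4.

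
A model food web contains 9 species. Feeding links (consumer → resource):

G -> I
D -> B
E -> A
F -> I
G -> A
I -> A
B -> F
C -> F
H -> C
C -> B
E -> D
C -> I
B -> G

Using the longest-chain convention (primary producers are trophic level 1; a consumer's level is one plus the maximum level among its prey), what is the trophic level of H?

Trophic level 6

A is a producer → level 1.
I eats A → level 2.
F eats I → level 3.
B eats F (level 3); other prey at levels: G 3 → level 4.
C eats B (level 4); other prey at levels: I 2, F 3 → level 5.
H eats C → level 6.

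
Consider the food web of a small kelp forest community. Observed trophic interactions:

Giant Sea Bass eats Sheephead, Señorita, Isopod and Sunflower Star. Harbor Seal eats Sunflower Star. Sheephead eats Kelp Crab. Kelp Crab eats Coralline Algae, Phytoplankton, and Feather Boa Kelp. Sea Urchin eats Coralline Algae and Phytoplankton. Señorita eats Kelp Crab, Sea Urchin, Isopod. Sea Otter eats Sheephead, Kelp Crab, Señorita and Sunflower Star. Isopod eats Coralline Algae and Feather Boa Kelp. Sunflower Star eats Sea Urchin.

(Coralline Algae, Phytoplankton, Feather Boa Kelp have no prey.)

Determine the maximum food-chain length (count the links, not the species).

One longest chain: Coralline Algae → Kelp Crab → Señorita → Sea Otter.
It has 4 species and 3 links.

3 links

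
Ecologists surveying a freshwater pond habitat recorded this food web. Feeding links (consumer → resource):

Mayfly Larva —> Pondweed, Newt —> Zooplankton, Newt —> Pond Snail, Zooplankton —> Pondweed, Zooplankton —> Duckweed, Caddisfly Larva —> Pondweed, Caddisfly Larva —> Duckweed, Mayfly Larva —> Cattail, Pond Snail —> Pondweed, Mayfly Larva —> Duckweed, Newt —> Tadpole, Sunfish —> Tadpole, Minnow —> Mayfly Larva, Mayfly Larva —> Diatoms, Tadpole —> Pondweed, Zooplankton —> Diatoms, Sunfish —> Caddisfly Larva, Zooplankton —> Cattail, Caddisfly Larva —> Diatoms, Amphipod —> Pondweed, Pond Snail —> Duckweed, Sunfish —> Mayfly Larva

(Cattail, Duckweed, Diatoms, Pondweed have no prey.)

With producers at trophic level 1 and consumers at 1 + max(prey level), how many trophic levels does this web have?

3

Producers (level 1): Cattail, Duckweed, Diatoms, Pondweed.
Cattail → Mayfly Larva → Minnow gives Minnow level 3.
No species has a prey at level 3, so no species reaches level 4.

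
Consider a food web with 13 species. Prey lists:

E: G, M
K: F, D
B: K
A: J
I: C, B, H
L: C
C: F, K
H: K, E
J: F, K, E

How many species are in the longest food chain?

One longest chain: F → K → B → I.
It has 4 species and 3 links.

4 species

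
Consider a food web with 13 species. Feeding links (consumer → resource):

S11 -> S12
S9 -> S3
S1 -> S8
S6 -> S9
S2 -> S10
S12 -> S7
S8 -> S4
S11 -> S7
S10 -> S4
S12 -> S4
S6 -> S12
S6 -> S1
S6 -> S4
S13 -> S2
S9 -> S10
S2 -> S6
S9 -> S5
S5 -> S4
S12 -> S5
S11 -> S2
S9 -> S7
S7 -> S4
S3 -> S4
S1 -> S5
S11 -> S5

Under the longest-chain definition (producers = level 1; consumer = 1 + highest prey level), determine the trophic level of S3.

S4 is a producer → level 1.
S3 eats S4 → level 2.

Trophic level 2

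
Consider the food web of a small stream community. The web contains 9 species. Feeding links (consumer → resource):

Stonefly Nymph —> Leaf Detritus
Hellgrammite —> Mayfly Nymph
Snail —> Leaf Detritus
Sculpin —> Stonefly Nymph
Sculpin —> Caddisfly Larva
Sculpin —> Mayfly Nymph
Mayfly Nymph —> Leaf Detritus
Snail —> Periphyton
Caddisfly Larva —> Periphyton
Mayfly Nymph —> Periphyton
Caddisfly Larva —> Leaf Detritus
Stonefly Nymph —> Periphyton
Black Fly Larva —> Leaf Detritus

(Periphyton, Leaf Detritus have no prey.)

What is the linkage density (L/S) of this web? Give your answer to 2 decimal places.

There are L = 13 links among S = 9 species.
L/S = 13/9 = 1.4444 ≈ 1.44.

L/S = 1.44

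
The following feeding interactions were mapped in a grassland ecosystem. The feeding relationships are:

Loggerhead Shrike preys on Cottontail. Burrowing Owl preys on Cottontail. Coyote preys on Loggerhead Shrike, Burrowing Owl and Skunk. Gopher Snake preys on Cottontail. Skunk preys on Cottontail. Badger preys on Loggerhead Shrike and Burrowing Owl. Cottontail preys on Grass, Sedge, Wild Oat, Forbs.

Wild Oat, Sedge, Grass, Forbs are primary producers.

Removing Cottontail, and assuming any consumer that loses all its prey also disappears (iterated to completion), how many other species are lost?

Remove Cottontail.
Round 1: Gopher Snake (all prey gone), Loggerhead Shrike (all prey gone), Skunk (all prey gone), Burrowing Owl (all prey gone) → extinct.
Round 2: Badger (all prey gone), Coyote (all prey gone) → extinct.
No further losses. Total secondary extinctions: 6.

6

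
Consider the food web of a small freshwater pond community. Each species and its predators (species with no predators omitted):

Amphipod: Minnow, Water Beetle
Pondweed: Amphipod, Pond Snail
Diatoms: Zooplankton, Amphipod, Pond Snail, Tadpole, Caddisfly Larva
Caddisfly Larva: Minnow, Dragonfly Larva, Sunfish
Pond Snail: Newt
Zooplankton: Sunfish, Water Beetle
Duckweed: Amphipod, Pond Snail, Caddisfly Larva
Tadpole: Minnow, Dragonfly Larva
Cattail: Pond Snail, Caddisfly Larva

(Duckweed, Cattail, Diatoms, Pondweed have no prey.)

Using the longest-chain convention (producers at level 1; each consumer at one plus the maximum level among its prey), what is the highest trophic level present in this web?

Producers (level 1): Duckweed, Cattail, Diatoms, Pondweed.
Duckweed → Pond Snail → Newt gives Newt level 3.
No species has a prey at level 3, so no species reaches level 4.

3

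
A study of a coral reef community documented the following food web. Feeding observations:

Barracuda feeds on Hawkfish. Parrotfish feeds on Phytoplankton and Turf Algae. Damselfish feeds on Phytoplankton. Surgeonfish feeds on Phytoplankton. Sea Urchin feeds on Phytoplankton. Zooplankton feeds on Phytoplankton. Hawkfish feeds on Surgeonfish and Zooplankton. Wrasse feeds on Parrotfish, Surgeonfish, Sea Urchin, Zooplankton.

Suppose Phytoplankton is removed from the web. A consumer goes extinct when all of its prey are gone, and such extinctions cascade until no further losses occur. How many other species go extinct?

6

Remove Phytoplankton.
Round 1: Zooplankton (all prey gone), Damselfish (all prey gone), Sea Urchin (all prey gone), Surgeonfish (all prey gone) → extinct.
Round 2: Hawkfish (all prey gone) → extinct.
Round 3: Barracuda (all prey gone) → extinct.
No further losses. Total secondary extinctions: 6.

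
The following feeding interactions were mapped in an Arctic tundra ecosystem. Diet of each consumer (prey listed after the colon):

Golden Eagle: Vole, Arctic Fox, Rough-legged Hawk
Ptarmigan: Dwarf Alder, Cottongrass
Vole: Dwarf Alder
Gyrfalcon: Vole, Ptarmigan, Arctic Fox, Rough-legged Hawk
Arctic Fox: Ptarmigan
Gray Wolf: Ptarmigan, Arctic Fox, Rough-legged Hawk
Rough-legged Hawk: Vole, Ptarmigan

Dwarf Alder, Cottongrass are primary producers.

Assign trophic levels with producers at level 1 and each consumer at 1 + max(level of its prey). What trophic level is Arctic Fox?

Dwarf Alder is a producer → level 1.
Ptarmigan eats Dwarf Alder (level 1); other prey at levels: Cottongrass 1 → level 2.
Arctic Fox eats Ptarmigan → level 3.

Trophic level 3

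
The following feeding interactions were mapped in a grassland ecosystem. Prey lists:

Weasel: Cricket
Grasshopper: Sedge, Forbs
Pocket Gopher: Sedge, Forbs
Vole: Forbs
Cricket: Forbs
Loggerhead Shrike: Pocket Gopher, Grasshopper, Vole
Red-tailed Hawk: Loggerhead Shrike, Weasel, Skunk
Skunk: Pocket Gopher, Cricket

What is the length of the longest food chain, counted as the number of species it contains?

One longest chain: Sedge → Pocket Gopher → Skunk → Red-tailed Hawk.
It has 4 species and 3 links.

4 species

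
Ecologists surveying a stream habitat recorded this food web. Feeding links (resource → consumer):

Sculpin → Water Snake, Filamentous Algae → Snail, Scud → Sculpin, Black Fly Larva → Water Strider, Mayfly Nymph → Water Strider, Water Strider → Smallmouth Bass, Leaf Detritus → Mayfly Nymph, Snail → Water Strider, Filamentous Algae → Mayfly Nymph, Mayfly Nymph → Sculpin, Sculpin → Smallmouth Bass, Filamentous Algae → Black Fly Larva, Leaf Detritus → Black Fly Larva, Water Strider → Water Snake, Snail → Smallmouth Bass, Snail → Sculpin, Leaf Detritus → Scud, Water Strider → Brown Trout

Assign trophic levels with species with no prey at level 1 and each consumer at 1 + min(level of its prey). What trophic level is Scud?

Leaf Detritus has no prey (basal) → level 1.
Scud eats Leaf Detritus → level 2.

Trophic level 2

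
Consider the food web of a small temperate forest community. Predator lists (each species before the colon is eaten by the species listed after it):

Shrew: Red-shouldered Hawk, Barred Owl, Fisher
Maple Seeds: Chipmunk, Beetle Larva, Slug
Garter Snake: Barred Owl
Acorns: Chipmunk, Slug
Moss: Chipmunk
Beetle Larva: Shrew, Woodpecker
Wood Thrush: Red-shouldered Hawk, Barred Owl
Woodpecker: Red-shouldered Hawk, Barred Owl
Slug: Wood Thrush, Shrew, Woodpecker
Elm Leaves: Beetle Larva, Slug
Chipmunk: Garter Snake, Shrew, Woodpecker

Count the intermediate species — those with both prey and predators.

7

Intermediate species (has both prey and predators): Chipmunk, Beetle Larva, Slug, Garter Snake, Wood Thrush, Shrew, Woodpecker.
Count: 7.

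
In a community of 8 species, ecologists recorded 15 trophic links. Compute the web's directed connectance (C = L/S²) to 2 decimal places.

C = 0.23

The web has S = 8 species and L = 15 feeding links.
C = L / S² = 15 / 64 = 0.2344 ≈ 0.23.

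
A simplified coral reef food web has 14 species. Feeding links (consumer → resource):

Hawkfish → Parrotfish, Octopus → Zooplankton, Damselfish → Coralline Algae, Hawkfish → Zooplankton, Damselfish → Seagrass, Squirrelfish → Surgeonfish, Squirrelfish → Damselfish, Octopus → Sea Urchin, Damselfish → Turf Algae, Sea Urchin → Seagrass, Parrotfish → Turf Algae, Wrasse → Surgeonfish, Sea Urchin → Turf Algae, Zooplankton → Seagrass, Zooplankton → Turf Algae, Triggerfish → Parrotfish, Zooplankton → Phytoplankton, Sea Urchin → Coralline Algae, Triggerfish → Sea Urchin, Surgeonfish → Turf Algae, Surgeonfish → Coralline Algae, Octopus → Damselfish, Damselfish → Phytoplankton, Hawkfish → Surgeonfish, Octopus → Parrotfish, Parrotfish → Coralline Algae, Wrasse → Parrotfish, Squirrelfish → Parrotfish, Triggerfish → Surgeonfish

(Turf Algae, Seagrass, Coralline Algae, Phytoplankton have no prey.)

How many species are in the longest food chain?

3 species

One longest chain: Turf Algae → Surgeonfish → Wrasse.
It has 3 species and 2 links.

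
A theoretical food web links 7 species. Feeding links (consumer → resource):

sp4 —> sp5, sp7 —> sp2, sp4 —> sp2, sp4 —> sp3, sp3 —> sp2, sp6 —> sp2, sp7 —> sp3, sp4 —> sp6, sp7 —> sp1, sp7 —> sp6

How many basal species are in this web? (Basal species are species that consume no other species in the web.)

3

Basal species (no prey listed): sp5, sp1, sp2.
Count: 3.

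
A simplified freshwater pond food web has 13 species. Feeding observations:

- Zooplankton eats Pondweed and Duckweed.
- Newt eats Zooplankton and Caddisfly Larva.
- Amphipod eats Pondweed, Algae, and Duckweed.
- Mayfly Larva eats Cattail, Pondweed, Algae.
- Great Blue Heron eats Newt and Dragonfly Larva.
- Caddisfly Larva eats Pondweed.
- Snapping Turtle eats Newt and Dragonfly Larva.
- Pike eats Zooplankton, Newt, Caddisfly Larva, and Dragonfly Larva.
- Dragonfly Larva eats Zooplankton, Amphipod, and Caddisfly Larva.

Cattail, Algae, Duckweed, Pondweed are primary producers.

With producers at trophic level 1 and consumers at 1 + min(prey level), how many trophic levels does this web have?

Producers (level 1): Cattail, Algae, Duckweed, Pondweed.
Following each consumer down to its lowest-level prey: Pondweed → Caddisfly Larva → Newt → Great Blue Heron (levels 1 through 4).
All prey of Great Blue Heron (Newt 3, Dragonfly Larva 3) are at level 3 or above, so Great Blue Heron is at level 1 + 3 = 4.
Every consumer has at least one prey at level 3 or below, so none exceeds level 4.

4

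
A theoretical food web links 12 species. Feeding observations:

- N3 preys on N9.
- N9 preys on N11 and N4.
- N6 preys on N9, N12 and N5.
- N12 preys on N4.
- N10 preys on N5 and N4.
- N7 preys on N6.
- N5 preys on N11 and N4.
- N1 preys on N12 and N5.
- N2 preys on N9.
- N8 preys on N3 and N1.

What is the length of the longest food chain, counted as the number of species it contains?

One longest chain: N11 → N9 → N3 → N8.
It has 4 species and 3 links.

4 species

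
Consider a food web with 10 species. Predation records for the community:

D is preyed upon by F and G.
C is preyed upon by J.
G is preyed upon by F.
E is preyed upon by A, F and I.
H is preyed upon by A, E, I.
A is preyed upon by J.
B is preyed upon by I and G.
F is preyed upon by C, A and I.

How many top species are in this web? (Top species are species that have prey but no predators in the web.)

2

Top species (has prey, but nothing eats it): I, J.
Count: 2.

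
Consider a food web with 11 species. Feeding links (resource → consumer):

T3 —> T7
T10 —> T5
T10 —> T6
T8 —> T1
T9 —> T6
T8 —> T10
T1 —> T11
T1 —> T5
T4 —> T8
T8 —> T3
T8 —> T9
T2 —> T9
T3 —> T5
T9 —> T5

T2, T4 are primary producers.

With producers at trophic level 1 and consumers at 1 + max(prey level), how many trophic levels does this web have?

Producers (level 1): T2, T4.
T4 → T8 → T3 → T7 gives T7 level 4.
No species has a prey at level 4, so no species reaches level 5.

4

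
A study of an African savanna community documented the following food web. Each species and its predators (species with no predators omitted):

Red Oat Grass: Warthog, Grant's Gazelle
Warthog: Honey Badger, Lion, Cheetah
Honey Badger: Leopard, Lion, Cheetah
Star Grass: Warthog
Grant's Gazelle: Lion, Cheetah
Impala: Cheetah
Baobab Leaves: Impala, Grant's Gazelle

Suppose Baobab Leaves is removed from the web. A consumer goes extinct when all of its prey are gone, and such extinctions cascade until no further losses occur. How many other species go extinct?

Remove Baobab Leaves.
Round 1: Impala (all prey gone) → extinct.
No further losses. Total secondary extinctions: 1.

1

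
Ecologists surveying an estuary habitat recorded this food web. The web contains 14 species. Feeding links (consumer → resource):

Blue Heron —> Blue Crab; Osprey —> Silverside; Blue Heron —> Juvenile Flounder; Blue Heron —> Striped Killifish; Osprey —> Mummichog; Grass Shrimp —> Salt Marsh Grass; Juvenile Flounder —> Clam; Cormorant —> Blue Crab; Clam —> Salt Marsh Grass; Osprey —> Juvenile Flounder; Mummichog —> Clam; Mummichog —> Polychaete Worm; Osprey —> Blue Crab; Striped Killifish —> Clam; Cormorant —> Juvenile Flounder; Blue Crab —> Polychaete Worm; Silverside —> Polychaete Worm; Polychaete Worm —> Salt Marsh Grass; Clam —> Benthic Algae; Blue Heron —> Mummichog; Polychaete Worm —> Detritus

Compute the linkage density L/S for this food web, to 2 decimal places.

There are L = 21 links among S = 14 species.
L/S = 21/14 = 1.5000 ≈ 1.50.

L/S = 1.50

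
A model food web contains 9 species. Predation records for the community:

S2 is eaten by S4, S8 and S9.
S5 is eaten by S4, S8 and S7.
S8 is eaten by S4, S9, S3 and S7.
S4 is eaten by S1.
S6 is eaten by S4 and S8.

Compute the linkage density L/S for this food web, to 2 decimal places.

L/S = 1.44

There are L = 13 links among S = 9 species.
L/S = 13/9 = 1.4444 ≈ 1.44.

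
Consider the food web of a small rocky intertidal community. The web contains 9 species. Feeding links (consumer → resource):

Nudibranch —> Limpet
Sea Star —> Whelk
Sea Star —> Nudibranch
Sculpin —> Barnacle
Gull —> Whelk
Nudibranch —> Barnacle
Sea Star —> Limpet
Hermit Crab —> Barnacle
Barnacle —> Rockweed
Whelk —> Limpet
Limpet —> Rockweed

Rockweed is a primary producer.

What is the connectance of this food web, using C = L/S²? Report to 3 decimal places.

C = 0.136

The web has S = 9 species and L = 11 feeding links.
C = L / S² = 11 / 81 = 0.1358 ≈ 0.136.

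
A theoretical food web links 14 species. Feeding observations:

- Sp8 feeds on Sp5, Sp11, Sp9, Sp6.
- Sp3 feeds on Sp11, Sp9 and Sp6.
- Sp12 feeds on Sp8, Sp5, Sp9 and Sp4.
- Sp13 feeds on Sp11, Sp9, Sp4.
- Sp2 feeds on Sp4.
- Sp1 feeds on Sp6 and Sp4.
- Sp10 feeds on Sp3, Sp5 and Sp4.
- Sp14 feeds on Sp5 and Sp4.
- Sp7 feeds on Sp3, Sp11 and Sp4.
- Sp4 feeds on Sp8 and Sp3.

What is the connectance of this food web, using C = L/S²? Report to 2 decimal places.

The web has S = 14 species and L = 27 feeding links.
C = L / S² = 27 / 196 = 0.1378 ≈ 0.14.

C = 0.14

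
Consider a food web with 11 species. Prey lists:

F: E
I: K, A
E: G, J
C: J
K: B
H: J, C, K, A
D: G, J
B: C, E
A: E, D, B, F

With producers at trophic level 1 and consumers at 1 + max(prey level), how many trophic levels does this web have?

Producers (level 1): G, J.
J → C → B → A → I gives I level 5.
No species has a prey at level 5, so no species reaches level 6.

5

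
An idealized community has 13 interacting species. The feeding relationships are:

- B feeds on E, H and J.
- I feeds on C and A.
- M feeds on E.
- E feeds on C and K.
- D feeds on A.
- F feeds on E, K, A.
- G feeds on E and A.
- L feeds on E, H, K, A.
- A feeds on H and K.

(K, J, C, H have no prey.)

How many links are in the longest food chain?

2 links

One longest chain: K → A → D.
It has 3 species and 2 links.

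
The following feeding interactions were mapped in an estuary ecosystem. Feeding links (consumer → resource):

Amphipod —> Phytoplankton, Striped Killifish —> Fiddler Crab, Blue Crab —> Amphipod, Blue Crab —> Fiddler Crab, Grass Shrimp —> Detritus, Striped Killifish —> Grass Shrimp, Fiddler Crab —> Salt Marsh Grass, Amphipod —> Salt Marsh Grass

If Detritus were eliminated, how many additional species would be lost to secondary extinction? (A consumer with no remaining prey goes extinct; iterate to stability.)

Remove Detritus.
Round 1: Grass Shrimp (all prey gone) → extinct.
No further losses. Total secondary extinctions: 1.

1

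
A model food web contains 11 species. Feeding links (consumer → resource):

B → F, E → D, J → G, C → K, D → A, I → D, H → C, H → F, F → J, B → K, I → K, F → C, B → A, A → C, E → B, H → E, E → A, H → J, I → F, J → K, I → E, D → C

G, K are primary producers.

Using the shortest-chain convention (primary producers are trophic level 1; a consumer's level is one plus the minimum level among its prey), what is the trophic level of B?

Trophic level 2

K is a producer → level 1.
B eats K → level 2.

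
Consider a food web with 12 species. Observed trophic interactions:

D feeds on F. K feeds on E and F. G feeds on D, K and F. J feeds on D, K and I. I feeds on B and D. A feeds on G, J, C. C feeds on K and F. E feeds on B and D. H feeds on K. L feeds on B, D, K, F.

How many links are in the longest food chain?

One longest chain: F → D → E → K → G → A.
It has 6 species and 5 links.

5 links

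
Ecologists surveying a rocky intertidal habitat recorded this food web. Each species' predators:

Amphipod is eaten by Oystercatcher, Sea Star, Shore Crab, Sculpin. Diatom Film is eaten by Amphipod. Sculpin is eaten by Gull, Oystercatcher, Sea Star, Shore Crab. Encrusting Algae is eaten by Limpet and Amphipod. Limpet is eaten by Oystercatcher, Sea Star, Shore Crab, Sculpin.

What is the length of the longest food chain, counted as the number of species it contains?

4 species

One longest chain: Encrusting Algae → Limpet → Sculpin → Gull.
It has 4 species and 3 links.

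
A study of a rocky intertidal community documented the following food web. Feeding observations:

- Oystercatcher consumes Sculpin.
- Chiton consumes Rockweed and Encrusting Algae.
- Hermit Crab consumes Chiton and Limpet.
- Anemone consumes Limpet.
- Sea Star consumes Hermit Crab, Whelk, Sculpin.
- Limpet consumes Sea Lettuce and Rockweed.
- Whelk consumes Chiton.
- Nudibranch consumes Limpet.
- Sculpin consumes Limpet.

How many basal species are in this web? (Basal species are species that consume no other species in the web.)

3

Basal species (no prey listed): Rockweed, Sea Lettuce, Encrusting Algae.
Count: 3.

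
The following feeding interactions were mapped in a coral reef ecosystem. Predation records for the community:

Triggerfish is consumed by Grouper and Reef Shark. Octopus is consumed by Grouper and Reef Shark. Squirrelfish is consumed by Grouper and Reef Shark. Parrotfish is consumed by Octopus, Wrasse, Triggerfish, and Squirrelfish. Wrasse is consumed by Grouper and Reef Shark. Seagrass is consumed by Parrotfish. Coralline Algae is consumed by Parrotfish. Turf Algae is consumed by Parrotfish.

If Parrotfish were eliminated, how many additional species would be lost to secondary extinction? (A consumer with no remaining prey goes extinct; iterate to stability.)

Remove Parrotfish.
Round 1: Squirrelfish (all prey gone), Octopus (all prey gone), Wrasse (all prey gone), Triggerfish (all prey gone) → extinct.
Round 2: Reef Shark (all prey gone), Grouper (all prey gone) → extinct.
No further losses. Total secondary extinctions: 6.

6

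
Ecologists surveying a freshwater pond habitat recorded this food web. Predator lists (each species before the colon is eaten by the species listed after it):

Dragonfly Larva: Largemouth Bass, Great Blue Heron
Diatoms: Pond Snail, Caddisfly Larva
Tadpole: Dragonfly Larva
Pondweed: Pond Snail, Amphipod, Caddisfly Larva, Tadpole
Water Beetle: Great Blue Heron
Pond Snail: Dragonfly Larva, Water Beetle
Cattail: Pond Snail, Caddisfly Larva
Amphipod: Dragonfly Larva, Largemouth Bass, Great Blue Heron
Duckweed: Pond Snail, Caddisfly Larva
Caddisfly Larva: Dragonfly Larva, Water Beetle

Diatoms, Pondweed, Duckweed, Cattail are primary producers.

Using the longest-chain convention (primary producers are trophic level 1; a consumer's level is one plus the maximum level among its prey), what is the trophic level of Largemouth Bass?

Diatoms is a producer → level 1.
Pond Snail eats Diatoms (level 1); other prey at levels: Pondweed 1, Duckweed 1, Cattail 1 → level 2.
Dragonfly Larva eats Pond Snail (level 2); other prey at levels: Amphipod 2, Caddisfly Larva 2, Tadpole 2 → level 3.
Largemouth Bass eats Dragonfly Larva (level 3); other prey at levels: Amphipod 2 → level 4.

Trophic level 4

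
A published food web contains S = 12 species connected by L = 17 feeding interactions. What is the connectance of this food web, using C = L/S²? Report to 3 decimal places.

The web has S = 12 species and L = 17 feeding links.
C = L / S² = 17 / 144 = 0.1181 ≈ 0.118.

C = 0.118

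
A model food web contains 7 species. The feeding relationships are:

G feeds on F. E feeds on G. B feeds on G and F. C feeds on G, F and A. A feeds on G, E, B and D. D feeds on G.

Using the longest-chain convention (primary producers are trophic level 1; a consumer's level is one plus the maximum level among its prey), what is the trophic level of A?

F is a producer → level 1.
G eats F → level 2.
E eats G → level 3.
A eats E (level 3); other prey at levels: G 2, B 3, D 3 → level 4.

Trophic level 4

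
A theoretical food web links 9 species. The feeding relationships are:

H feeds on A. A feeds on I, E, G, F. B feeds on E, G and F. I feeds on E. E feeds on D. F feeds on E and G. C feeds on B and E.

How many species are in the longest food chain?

One longest chain: D → E → F → A → H.
It has 5 species and 4 links.

5 species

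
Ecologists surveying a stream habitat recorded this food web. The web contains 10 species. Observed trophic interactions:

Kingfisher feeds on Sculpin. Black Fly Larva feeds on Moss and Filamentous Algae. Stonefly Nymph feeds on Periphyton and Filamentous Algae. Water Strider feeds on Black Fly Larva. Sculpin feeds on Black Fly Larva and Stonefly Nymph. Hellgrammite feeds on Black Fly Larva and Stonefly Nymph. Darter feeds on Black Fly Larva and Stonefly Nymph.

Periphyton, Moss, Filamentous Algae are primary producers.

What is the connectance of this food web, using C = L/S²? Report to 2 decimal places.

C = 0.12

The web has S = 10 species and L = 12 feeding links.
C = L / S² = 12 / 100 = 0.1200 ≈ 0.12.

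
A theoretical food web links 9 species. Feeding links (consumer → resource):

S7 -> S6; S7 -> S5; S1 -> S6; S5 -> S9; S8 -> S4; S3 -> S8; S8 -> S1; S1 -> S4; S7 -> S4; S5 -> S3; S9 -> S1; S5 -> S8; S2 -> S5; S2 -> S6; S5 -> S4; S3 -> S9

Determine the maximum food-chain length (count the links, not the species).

One longest chain: S4 → S1 → S8 → S3 → S5 → S2.
It has 6 species and 5 links.

5 links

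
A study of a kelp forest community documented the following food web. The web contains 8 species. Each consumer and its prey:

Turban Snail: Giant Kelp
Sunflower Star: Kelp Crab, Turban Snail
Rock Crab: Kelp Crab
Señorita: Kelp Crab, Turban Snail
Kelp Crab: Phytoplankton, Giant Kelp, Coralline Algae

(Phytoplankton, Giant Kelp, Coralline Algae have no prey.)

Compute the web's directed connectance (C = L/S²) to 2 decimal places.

The web has S = 8 species and L = 9 feeding links.
C = L / S² = 9 / 64 = 0.1406 ≈ 0.14.

C = 0.14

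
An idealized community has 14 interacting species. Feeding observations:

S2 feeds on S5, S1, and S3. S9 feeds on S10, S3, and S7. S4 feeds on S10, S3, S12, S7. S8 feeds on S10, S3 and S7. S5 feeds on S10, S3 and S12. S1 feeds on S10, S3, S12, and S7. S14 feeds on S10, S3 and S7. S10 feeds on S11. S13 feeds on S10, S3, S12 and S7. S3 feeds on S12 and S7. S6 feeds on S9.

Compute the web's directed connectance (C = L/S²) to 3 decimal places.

The web has S = 14 species and L = 31 feeding links.
C = L / S² = 31 / 196 = 0.1582 ≈ 0.158.

C = 0.158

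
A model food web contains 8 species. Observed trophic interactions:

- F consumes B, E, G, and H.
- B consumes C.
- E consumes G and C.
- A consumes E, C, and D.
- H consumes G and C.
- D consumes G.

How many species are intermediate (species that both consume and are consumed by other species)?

Intermediate species (has both prey and predators): B, E, H, D.
Count: 4.

4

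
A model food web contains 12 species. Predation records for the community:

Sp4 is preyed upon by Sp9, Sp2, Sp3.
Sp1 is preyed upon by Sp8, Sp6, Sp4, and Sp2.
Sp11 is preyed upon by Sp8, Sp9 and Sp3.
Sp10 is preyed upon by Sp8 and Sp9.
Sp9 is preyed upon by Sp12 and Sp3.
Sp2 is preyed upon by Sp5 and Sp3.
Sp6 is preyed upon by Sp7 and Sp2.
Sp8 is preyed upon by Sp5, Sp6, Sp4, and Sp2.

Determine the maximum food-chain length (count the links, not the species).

One longest chain: Sp11 → Sp8 → Sp6 → Sp2 → Sp5.
It has 5 species and 4 links.

4 links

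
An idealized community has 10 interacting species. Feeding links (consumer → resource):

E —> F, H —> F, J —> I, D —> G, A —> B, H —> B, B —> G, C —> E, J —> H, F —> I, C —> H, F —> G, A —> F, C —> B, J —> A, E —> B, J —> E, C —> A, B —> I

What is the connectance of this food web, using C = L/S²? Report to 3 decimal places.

C = 0.190

The web has S = 10 species and L = 19 feeding links.
C = L / S² = 19 / 100 = 0.1900 ≈ 0.190.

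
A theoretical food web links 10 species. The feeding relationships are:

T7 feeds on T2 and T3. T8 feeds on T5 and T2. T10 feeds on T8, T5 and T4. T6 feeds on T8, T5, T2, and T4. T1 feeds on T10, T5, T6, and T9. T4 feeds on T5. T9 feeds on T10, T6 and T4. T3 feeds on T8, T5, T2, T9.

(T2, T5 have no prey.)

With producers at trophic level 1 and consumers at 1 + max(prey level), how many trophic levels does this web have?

Producers (level 1): T2, T5.
T5 → T4 → T10 → T9 → T3 → T7 gives T7 level 6.
No species has a prey at level 6, so no species reaches level 7.

6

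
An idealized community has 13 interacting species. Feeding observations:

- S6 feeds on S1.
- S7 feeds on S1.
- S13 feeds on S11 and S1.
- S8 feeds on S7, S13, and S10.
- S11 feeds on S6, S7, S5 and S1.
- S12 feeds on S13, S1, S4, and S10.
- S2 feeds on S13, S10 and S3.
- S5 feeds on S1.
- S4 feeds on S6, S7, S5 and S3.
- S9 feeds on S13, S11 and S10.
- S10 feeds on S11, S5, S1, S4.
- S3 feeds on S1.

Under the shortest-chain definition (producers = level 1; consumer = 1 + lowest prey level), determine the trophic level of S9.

S1 is a producer → level 1.
S13 eats S1 → level 2.
S9 eats S13 → level 3.
No prey of S9 is below level 2, so 3 is the minimum.

Trophic level 3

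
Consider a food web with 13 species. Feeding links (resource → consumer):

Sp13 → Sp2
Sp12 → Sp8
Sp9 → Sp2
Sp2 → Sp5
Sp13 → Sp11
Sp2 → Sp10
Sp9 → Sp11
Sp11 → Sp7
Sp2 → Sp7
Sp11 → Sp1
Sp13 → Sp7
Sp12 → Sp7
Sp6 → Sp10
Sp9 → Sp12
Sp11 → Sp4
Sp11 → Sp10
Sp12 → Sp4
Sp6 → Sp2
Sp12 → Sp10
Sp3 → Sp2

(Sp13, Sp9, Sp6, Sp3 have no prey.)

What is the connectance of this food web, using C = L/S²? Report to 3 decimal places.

C = 0.118

The web has S = 13 species and L = 20 feeding links.
C = L / S² = 20 / 169 = 0.1183 ≈ 0.118.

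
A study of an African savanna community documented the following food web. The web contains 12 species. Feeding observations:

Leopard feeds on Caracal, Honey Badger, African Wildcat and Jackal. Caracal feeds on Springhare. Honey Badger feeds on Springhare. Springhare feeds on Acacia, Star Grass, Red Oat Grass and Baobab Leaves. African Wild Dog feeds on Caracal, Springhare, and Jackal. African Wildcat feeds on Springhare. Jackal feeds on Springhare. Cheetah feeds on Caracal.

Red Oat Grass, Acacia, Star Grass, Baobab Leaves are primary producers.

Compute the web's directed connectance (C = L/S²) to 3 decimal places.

C = 0.111

The web has S = 12 species and L = 16 feeding links.
C = L / S² = 16 / 144 = 0.1111 ≈ 0.111.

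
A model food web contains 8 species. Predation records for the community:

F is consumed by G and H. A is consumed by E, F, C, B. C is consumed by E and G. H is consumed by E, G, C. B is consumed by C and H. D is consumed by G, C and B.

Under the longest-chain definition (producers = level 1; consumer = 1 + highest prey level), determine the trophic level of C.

A is a producer → level 1.
F eats A → level 2.
H eats F (level 2); other prey at levels: B 2 → level 3.
C eats H (level 3); other prey at levels: D 1, A 1, B 2 → level 4.

Trophic level 4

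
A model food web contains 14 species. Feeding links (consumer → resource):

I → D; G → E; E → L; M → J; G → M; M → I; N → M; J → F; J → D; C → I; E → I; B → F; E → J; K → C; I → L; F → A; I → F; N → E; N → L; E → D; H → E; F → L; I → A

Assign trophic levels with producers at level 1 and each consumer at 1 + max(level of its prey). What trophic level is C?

Trophic level 4

A is a producer → level 1.
F eats A (level 1); other prey at levels: L 1 → level 2.
I eats F (level 2); other prey at levels: A 1, L 1, D 1 → level 3.
C eats I → level 4.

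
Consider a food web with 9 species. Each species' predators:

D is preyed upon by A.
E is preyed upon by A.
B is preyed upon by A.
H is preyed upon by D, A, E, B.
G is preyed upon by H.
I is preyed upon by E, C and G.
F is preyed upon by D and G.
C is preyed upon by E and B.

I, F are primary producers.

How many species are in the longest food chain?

5 species

One longest chain: I → G → H → B → A.
It has 5 species and 4 links.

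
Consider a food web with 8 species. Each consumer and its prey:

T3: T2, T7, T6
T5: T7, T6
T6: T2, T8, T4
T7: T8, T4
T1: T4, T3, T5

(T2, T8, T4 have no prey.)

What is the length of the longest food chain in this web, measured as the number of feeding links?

3 links

One longest chain: T8 → T7 → T3 → T1.
It has 4 species and 3 links.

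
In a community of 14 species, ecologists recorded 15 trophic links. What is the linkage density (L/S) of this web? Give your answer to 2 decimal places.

There are L = 15 links among S = 14 species.
L/S = 15/14 = 1.0714 ≈ 1.07.

L/S = 1.07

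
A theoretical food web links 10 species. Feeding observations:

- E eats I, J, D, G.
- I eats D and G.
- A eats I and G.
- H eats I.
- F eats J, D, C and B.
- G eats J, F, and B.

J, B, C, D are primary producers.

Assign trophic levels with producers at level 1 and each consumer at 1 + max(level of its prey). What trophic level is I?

Trophic level 4

J is a producer → level 1.
F eats J (level 1); other prey at levels: B 1, C 1, D 1 → level 2.
G eats F (level 2); other prey at levels: J 1, B 1 → level 3.
I eats G (level 3); other prey at levels: D 1 → level 4.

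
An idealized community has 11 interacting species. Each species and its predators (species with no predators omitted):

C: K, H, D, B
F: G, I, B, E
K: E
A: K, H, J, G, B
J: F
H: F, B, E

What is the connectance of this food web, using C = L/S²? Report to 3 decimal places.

The web has S = 11 species and L = 18 feeding links.
C = L / S² = 18 / 121 = 0.1488 ≈ 0.149.

C = 0.149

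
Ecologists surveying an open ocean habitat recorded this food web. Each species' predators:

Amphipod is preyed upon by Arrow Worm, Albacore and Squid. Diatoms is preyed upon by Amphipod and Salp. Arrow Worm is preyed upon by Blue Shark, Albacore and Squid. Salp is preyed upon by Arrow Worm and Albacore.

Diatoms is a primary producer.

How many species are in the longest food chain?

One longest chain: Diatoms → Salp → Arrow Worm → Albacore.
It has 4 species and 3 links.

4 species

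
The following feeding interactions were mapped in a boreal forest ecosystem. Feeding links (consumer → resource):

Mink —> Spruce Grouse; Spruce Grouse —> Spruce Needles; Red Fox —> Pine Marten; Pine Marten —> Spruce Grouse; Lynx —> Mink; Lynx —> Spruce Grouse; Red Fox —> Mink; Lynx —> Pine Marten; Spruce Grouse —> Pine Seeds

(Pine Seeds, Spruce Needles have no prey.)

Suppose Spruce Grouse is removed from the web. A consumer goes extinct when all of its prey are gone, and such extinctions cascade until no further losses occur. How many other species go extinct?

Remove Spruce Grouse.
Round 1: Pine Marten (all prey gone), Mink (all prey gone) → extinct.
Round 2: Lynx (all prey gone), Red Fox (all prey gone) → extinct.
No further losses. Total secondary extinctions: 4.

4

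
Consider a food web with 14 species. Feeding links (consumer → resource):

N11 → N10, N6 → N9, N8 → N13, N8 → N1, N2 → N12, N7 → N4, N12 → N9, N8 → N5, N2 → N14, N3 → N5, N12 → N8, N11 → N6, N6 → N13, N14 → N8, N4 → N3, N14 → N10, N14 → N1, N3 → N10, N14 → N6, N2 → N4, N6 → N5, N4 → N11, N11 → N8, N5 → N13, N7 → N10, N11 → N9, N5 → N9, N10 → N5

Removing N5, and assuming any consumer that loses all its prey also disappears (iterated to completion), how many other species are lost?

Remove N5.
Round 1: N10 (all prey gone) → extinct.
Round 2: N3 (all prey gone) → extinct.
No further losses. Total secondary extinctions: 2.

2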